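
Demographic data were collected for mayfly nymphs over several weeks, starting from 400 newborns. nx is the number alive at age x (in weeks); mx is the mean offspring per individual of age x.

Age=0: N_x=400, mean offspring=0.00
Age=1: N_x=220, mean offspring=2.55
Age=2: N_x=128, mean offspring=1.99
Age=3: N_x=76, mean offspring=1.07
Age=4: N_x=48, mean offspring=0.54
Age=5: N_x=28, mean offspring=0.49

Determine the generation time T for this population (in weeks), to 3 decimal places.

1.587

lx = nx/n0 = nx/400: 1, 0.55, 0.32, 0.19, 0.12, 0.07
lx·mx: 0, 1.4025, 0.6368, 0.2033, 0.0648, 0.0343 → R0 = 2.3417
x·lx·mx: 0, 1.4025, 1.2736, 0.6099, 0.2592, 0.1715 → Σ = 3.7167
T = 3.7167 / 2.3417 = 1.58718… → 1.587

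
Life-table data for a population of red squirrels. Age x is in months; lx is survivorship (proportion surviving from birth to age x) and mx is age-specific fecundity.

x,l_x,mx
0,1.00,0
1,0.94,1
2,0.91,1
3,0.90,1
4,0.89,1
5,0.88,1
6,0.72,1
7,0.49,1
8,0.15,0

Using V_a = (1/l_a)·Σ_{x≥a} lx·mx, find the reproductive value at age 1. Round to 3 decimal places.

6.096

lx·mx for x ≥ 1: 0.94, 0.91, 0.9, 0.89, 0.88, 0.72, 0.49, 0 → sum = 5.73
V_1 = 5.73 / l_1 = 5.73 / 0.94 = 6.095745… → 6.096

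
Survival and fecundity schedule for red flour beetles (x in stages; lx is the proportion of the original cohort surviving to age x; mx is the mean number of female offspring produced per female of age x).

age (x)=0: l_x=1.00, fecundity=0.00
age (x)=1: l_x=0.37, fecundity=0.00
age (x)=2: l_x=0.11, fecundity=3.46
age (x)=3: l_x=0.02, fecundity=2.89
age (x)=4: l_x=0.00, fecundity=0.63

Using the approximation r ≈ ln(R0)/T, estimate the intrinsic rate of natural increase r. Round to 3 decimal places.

-0.387

R0 = Σ lx·mx = 0 + 0 + 0.3806 + 0.0578 + 0 = 0.4384
Σ x·lx·mx = 0.9346; T = 0.9346/0.4384 = 2.13184…
r ≈ ln(R0)/T = ln(0.4384)/2.13184… = -0.38681… → -0.387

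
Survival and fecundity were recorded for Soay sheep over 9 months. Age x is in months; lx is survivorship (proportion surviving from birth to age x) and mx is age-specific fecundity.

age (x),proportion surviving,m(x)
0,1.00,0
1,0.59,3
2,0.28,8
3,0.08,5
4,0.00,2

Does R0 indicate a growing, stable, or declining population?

growing

R0 = Σ lx·mx = 0 + 1.77 + 2.24 + 0.4 + 0 = 4.41
R0 > 1, so the population is growing.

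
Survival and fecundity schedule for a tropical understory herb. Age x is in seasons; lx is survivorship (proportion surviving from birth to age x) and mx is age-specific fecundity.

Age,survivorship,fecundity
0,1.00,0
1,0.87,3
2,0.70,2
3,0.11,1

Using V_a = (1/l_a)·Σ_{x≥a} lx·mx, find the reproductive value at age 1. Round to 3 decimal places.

lx·mx for x ≥ 1: 2.61, 1.4, 0.11 → sum = 4.12
V_1 = 4.12 / l_1 = 4.12 / 0.87 = 4.735632… → 4.736

4.736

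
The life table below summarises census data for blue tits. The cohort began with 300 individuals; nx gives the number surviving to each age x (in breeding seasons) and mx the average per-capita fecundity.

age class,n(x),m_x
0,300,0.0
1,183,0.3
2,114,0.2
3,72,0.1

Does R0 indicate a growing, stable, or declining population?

declining

lx = nx/n0 = nx/300: 1, 0.61, 0.38, 0.24
R0 = Σ lx·mx = 0 + 0.183 + 0.076 + 0.024 = 0.283
R0 < 1, so the population is declining.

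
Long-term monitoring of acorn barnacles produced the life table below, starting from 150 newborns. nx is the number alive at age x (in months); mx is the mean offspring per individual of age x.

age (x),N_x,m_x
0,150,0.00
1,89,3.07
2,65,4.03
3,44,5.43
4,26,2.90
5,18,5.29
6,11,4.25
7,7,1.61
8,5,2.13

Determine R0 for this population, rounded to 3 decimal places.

6.756

lx = nx/n0 = nx/150: 1, 0.59333…, 0.43333…, 0.29333…, 0.17333…, 0.12, 0.07333…, 0.04667…, 0.03333…
lx·mx by age: 0, 1.821533…, 1.746333…, 1.5928…, 0.502667…, 0.6348, 0.311667…, 0.075133…, 0.071…
R0 = Σ lx·mx = 6.755933… → 6.756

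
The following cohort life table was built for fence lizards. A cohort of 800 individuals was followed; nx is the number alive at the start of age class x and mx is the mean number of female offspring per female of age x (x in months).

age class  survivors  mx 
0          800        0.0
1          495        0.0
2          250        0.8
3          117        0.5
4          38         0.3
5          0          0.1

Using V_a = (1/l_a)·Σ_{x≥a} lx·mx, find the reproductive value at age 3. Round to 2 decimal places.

lx = nx/n0 = nx/800: 1, 0.61875, 0.3125, 0.14625, 0.0475, 0
lx·mx for x ≥ 3: 0.073125, 0.01425, 0 → sum = 0.087375
V_3 = 0.087375 / l_3 = 0.087375 / 0.14625 = 0.597436… → 0.60

0.60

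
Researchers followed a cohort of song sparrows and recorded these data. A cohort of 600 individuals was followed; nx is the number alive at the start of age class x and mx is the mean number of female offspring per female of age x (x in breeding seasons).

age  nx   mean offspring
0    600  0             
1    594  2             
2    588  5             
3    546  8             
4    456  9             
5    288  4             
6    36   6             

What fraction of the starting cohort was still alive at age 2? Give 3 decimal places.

0.980

l_2 = n_2/n_0 = 588/600 = 0.98 → 0.980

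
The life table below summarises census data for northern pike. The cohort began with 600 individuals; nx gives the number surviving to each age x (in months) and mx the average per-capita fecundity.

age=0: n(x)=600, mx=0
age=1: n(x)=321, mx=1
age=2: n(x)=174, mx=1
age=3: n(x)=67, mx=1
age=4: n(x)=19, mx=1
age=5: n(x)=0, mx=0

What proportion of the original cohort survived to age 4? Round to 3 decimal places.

l_4 = n_4/n_0 = 19/600 = 0.031667… → 0.032

0.032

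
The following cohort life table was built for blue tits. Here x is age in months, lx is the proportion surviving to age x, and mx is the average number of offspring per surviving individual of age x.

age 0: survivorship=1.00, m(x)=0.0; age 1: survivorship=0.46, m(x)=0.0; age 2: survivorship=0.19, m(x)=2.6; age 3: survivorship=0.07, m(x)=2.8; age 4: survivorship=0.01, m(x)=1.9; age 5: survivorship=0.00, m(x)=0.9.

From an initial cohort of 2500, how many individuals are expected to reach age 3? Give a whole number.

Expected survivors = N0 · l_3 = 2500 × 0.07 = 175 → 175

175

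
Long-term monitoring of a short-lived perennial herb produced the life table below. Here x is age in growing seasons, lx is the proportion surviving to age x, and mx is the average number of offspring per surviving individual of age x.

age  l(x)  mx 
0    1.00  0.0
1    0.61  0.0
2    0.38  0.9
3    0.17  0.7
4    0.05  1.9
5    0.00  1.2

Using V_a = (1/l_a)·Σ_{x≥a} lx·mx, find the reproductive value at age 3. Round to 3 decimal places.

lx·mx for x ≥ 3: 0.119, 0.095, 0 → sum = 0.214
V_3 = 0.214 / l_3 = 0.214 / 0.17 = 1.258824… → 1.259

1.259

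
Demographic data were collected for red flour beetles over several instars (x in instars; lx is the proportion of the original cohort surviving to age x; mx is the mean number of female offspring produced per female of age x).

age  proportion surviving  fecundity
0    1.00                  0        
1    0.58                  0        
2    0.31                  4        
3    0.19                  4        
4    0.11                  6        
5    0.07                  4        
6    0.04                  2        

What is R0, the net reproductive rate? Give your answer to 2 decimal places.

lx·mx by age: 0, 0, 1.24, 0.76, 0.66, 0.28, 0.08
R0 = Σ lx·mx = 3.02 → 3.02

3.02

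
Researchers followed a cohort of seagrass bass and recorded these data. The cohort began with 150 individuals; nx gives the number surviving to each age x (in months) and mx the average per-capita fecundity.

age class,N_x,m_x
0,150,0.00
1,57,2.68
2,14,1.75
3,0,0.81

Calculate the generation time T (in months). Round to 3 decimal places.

1.138

lx = nx/n0 = nx/150: 1, 0.38, 0.09333…, 0
lx·mx: 0, 1.0184, 0.163333…, 0 → R0 = 1.181733…
x·lx·mx: 0, 1.0184, 0.326667…, 0 → Σ = 1.345067…
T = 1.345067… / 1.181733… = 1.138215… → 1.138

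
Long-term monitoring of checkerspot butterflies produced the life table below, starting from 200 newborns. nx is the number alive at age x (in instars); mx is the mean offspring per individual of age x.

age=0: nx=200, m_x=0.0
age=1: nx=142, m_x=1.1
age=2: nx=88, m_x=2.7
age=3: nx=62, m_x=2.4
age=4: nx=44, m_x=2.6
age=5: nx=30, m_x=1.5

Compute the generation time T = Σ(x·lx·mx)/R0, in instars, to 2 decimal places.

lx = nx/n0 = nx/200: 1, 0.71, 0.44, 0.31, 0.22, 0.15
lx·mx: 0, 0.781, 1.188, 0.744, 0.572, 0.225 → R0 = 3.51
x·lx·mx: 0, 0.781, 2.376, 2.232, 2.288, 1.125 → Σ = 8.802
T = 8.802 / 3.51 = 2.507692… → 2.51

2.51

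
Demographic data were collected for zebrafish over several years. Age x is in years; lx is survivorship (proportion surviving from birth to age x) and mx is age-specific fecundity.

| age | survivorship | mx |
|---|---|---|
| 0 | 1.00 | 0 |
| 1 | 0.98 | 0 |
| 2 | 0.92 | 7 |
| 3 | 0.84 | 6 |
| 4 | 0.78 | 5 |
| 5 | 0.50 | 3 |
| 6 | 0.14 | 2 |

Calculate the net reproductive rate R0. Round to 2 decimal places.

lx·mx by age: 0, 0, 6.44, 5.04, 3.9, 1.5, 0.28
R0 = Σ lx·mx = 17.16 → 17.16

17.16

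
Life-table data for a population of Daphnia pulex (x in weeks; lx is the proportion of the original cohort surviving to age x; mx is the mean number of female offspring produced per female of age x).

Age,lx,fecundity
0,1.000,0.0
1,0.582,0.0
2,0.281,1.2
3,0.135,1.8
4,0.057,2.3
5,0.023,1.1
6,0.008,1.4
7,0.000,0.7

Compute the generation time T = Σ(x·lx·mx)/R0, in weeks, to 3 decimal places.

2.837

lx·mx: 0, 0, 0.3372, 0.243, 0.1311, 0.0253, 0.0112, 0 → R0 = 0.7478
x·lx·mx: 0, 0, 0.6744, 0.729, 0.5244, 0.1265, 0.0672, 0 → Σ = 2.1215
T = 2.1215 / 0.7478 = 2.836988… → 2.837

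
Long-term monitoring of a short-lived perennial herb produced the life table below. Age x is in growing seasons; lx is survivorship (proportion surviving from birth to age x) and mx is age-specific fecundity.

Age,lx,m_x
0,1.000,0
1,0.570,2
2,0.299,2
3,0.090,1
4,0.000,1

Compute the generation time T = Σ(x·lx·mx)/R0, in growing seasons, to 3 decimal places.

1.426

lx·mx: 0, 1.14, 0.598, 0.09, 0 → R0 = 1.828
x·lx·mx: 0, 1.14, 1.196, 0.27, 0 → Σ = 2.606
T = 2.606 / 1.828 = 1.425602… → 1.426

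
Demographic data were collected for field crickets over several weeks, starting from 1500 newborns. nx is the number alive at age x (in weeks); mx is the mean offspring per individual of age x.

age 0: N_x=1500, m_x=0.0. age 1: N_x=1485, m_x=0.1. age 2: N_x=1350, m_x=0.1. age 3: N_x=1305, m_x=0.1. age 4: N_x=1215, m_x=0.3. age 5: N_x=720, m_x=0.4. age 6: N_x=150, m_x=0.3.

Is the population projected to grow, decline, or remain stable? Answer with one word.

lx = nx/n0 = nx/1500: 1, 0.99, 0.9, 0.87, 0.81, 0.48, 0.1
R0 = Σ lx·mx = 0 + 0.099 + 0.09 + 0.087 + 0.243 + 0.192 + 0.03 = 0.741
R0 < 1, so the population is declining.

declining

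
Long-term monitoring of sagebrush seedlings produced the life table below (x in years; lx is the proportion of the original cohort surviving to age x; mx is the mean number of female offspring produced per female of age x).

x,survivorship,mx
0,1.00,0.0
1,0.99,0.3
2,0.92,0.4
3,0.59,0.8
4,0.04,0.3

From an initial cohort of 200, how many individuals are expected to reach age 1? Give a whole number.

Expected survivors = N0 · l_1 = 200 × 0.99 = 198 → 198

198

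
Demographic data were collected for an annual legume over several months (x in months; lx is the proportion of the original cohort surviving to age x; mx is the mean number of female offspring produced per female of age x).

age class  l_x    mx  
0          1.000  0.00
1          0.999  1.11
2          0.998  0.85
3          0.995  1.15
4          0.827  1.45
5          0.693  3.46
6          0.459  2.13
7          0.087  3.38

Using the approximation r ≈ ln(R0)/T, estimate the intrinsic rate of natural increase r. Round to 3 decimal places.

0.535

R0 = Σ lx·mx = 0 + 1.10889 + 0.8483 + 1.14425 + 1.19915 + 2.39778 + 0.97767 + 0.29406 = 7.9701
Σ x·lx·mx = 30.94818; T = 30.94818/7.9701 = 3.88304…
r ≈ ln(R0)/T = ln(7.9701)/3.88304… = 0.53456… → 0.535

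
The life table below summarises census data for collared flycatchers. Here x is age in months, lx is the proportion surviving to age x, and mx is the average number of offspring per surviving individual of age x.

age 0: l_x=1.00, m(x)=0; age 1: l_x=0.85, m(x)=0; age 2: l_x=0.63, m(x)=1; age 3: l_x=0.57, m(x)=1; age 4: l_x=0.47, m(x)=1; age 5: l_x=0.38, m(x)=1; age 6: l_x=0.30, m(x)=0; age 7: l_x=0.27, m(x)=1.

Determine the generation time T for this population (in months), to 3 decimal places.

lx·mx: 0, 0, 0.63, 0.57, 0.47, 0.38, 0, 0.27 → R0 = 2.32
x·lx·mx: 0, 0, 1.26, 1.71, 1.88, 1.9, 0, 1.89 → Σ = 8.64
T = 8.64 / 2.32 = 3.724138… → 3.724

3.724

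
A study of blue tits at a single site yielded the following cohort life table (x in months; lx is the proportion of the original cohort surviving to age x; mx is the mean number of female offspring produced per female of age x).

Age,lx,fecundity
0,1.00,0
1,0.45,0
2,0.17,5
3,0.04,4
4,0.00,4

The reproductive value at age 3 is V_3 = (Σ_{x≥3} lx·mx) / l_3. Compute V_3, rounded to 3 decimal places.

lx·mx for x ≥ 3: 0.16, 0 → sum = 0.16
V_3 = 0.16 / l_3 = 0.16 / 0.04 = 4 → 4.000

4.000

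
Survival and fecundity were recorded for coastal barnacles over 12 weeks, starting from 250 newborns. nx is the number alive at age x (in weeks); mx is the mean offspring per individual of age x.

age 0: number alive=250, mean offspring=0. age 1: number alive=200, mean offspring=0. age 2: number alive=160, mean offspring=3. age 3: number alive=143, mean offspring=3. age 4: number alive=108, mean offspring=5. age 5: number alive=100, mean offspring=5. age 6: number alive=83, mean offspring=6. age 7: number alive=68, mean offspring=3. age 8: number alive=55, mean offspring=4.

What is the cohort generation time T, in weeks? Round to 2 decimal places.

lx = nx/n0 = nx/250: 1, 0.8, 0.64, 0.572, 0.432, 0.4, 0.332, 0.272, 0.22
lx·mx: 0, 0, 1.92, 1.716, 2.16, 2, 1.992, 0.816, 0.88 → R0 = 11.484
x·lx·mx: 0, 0, 3.84, 5.148, 8.64, 10, 11.952, 5.712, 7.04 → Σ = 52.332
T = 52.332 / 11.484 = 4.556949… → 4.56

4.56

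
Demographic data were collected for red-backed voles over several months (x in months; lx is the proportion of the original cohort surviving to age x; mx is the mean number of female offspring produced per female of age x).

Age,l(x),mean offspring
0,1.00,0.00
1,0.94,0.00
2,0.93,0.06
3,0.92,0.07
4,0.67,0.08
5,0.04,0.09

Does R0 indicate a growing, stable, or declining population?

R0 = Σ lx·mx = 0 + 0 + 0.0558 + 0.0644 + 0.0536 + 0.0036 = 0.1774
R0 < 1, so the population is declining.

declining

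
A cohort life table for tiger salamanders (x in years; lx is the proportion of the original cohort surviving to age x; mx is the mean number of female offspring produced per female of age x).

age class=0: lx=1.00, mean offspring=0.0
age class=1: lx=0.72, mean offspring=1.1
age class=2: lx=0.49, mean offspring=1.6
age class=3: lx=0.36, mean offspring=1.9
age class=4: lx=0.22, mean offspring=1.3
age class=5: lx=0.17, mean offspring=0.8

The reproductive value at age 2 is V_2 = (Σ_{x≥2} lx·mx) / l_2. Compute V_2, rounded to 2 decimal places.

lx·mx for x ≥ 2: 0.784, 0.684, 0.286, 0.136 → sum = 1.89
V_2 = 1.89 / l_2 = 1.89 / 0.49 = 3.857143… → 3.86

3.86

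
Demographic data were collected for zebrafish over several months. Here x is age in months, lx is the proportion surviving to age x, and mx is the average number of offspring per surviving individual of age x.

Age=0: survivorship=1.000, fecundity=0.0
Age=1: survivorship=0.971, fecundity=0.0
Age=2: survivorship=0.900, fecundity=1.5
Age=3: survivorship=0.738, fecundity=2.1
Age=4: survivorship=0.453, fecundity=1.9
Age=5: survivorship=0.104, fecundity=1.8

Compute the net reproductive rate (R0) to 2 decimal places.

3.95

lx·mx by age: 0, 0, 1.35, 1.5498, 0.8607, 0.1872
R0 = Σ lx·mx = 3.9477 → 3.95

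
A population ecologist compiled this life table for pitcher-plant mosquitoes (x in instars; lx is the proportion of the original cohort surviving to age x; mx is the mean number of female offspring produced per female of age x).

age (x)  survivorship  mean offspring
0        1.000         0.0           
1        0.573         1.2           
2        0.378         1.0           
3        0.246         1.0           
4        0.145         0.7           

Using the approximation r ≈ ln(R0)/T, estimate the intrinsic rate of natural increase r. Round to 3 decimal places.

R0 = Σ lx·mx = 0 + 0.6876 + 0.378 + 0.246 + 0.1015 = 1.4131
Σ x·lx·mx = 2.5876; T = 2.5876/1.4131 = 1.83115…
r ≈ ln(R0)/T = ln(1.4131)/1.83115… = 0.18884… → 0.189

0.189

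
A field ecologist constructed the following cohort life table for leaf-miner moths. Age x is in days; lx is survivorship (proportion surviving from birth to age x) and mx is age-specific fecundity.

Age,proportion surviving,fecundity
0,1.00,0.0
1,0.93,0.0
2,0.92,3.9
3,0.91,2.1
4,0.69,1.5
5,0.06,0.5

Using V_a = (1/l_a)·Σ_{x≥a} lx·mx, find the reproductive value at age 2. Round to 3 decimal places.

lx·mx for x ≥ 2: 3.588, 1.911, 1.035, 0.03 → sum = 6.564
V_2 = 6.564 / l_2 = 6.564 / 0.92 = 7.134783… → 7.135

7.135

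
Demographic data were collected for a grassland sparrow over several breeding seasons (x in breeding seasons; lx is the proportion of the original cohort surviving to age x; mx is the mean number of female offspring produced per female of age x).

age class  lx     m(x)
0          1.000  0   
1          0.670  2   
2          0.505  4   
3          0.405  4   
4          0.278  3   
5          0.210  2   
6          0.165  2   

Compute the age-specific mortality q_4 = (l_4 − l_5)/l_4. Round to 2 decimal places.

0.24

q_4 = (l_4 − l_5) / l_4 = (0.278 − 0.21) / 0.278
     = 0.068 / 0.278 = 0.244604… → 0.24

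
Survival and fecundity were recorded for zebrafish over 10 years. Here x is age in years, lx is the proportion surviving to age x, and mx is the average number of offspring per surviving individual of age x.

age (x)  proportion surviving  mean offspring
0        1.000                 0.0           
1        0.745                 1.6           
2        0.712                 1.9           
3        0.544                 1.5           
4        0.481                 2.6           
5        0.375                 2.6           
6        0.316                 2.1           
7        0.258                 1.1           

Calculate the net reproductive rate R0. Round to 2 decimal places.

6.53

lx·mx by age: 0, 1.192, 1.3528, 0.816, 1.2506, 0.975, 0.6636, 0.2838
R0 = Σ lx·mx = 6.5338 → 6.53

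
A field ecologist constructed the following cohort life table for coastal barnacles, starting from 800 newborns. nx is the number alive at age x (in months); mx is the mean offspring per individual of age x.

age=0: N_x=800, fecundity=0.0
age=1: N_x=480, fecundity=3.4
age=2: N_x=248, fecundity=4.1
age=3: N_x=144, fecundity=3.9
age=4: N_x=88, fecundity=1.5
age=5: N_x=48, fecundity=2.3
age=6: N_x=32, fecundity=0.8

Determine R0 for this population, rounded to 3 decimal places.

4.348

lx = nx/n0 = nx/800: 1, 0.6, 0.31, 0.18, 0.11, 0.06, 0.04
lx·mx by age: 0, 2.04, 1.271, 0.702, 0.165, 0.138, 0.032
R0 = Σ lx·mx = 4.348 → 4.348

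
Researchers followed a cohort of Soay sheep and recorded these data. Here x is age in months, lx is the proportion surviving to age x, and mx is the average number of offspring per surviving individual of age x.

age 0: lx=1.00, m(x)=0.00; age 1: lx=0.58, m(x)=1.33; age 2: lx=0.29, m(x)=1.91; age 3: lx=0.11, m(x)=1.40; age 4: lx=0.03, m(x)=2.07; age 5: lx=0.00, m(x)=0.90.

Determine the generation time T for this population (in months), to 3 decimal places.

lx·mx: 0, 0.7714, 0.5539, 0.154, 0.0621, 0 → R0 = 1.5414
x·lx·mx: 0, 0.7714, 1.1078, 0.462, 0.2484, 0 → Σ = 2.5896
T = 2.5896 / 1.5414 = 1.680031… → 1.680

1.680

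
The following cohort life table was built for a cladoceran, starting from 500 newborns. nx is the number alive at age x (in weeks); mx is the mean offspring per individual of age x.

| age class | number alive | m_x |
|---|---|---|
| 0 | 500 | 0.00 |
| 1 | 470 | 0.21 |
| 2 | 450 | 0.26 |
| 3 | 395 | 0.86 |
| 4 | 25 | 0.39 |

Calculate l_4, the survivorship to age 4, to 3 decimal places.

0.050

l_4 = n_4/n_0 = 25/500 = 0.05 → 0.050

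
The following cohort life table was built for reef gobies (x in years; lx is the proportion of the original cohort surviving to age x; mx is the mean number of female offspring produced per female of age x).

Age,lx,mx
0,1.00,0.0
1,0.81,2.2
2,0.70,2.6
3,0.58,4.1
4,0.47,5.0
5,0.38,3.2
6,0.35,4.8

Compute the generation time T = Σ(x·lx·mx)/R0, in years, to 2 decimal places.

3.40

lx·mx: 0, 1.782, 1.82, 2.378, 2.35, 1.216, 1.68 → R0 = 11.226
x·lx·mx: 0, 1.782, 3.64, 7.134, 9.4, 6.08, 10.08 → Σ = 38.116
T = 38.116 / 11.226 = 3.395332… → 3.40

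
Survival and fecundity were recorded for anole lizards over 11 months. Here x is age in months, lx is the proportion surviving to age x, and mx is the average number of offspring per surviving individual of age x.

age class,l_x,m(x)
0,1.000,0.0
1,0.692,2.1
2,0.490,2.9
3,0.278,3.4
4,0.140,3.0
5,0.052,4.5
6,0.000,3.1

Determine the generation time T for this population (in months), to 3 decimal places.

lx·mx: 0, 1.4532, 1.421, 0.9452, 0.42, 0.234, 0 → R0 = 4.4734
x·lx·mx: 0, 1.4532, 2.842, 2.8356, 1.68, 1.17, 0 → Σ = 9.9808
T = 9.9808 / 4.4734 = 2.231144… → 2.231

2.231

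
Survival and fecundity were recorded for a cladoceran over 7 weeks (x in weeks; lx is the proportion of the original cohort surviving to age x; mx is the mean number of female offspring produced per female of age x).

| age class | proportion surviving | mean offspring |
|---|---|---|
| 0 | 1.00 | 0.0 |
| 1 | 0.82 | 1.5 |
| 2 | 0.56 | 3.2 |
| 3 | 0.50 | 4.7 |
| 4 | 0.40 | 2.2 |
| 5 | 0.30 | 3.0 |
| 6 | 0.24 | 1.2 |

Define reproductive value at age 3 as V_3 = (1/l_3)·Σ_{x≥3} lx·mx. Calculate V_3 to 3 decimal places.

lx·mx for x ≥ 3: 2.35, 0.88, 0.9, 0.288 → sum = 4.418
V_3 = 4.418 / l_3 = 4.418 / 0.5 = 8.836 → 8.836

8.836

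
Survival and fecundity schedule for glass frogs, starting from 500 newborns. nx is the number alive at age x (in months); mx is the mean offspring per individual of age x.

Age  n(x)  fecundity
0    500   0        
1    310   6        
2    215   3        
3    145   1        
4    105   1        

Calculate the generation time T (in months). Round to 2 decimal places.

lx = nx/n0 = nx/500: 1, 0.62, 0.43, 0.29, 0.21
lx·mx: 0, 3.72, 1.29, 0.29, 0.21 → R0 = 5.51
x·lx·mx: 0, 3.72, 2.58, 0.87, 0.84 → Σ = 8.01
T = 8.01 / 5.51 = 1.453721… → 1.45

1.45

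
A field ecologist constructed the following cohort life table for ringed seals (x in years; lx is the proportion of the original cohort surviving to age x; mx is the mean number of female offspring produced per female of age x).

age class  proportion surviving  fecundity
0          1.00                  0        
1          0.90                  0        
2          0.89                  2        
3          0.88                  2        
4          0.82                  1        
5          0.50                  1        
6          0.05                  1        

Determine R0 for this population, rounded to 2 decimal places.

lx·mx by age: 0, 0, 1.78, 1.76, 0.82, 0.5, 0.05
R0 = Σ lx·mx = 4.91 → 4.91

4.91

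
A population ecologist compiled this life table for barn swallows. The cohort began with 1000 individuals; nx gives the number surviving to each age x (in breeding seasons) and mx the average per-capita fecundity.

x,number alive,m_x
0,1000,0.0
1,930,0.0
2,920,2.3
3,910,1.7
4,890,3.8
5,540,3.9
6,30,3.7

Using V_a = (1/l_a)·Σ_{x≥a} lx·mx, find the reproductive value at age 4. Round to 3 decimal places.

6.291

lx = nx/n0 = nx/1000: 1, 0.93, 0.92, 0.91, 0.89, 0.54, 0.03
lx·mx for x ≥ 4: 3.382, 2.106, 0.111 → sum = 5.599
V_4 = 5.599 / l_4 = 5.599 / 0.89 = 6.291011… → 6.291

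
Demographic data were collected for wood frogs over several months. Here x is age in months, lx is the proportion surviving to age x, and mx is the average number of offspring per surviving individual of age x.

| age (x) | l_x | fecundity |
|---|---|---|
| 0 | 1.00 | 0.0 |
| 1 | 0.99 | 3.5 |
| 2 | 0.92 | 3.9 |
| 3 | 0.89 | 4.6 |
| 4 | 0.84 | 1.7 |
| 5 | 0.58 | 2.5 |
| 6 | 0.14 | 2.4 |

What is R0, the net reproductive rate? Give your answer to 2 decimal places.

14.36

lx·mx by age: 0, 3.465, 3.588, 4.094, 1.428, 1.45, 0.336
R0 = Σ lx·mx = 14.361 → 14.36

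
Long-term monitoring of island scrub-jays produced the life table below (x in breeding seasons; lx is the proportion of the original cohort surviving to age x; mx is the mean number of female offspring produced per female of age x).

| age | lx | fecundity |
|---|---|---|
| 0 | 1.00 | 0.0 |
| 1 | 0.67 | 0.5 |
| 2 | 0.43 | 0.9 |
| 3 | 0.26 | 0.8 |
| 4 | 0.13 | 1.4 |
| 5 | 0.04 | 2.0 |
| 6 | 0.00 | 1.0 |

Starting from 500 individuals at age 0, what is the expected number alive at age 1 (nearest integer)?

335

Expected survivors = N0 · l_1 = 500 × 0.67 = 335 → 335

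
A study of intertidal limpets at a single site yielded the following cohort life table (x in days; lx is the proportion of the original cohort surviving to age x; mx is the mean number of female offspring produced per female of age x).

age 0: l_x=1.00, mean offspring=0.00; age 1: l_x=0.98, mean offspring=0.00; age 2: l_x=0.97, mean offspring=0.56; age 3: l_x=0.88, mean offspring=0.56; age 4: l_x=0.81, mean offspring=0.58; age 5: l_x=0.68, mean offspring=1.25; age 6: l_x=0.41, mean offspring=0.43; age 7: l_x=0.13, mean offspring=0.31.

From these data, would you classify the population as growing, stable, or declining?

R0 = Σ lx·mx = 0 + 0 + 0.5432 + 0.4928 + 0.4698 + 0.85 + 0.1763 + 0.0403 = 2.5724
R0 > 1, so the population is growing.

growing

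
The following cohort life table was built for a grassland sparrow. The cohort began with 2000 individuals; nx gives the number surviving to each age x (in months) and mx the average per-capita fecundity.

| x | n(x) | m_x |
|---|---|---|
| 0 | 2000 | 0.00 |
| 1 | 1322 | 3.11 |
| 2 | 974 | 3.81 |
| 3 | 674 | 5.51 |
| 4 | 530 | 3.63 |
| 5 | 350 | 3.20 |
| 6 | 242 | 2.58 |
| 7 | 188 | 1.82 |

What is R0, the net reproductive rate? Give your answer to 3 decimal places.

7.773

lx = nx/n0 = nx/2000: 1, 0.661, 0.487, 0.337, 0.265, 0.175, 0.121, 0.094
lx·mx by age: 0, 2.05571, 1.85547, 1.85687, 0.96195, 0.56, 0.31218, 0.17108
R0 = Σ lx·mx = 7.77326 → 7.773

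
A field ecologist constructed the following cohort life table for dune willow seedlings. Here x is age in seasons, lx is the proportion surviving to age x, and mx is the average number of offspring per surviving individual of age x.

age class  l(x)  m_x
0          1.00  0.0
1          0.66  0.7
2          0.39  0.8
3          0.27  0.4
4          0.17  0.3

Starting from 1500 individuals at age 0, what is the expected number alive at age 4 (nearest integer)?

Expected survivors = N0 · l_4 = 1500 × 0.17 = 255 → 255

255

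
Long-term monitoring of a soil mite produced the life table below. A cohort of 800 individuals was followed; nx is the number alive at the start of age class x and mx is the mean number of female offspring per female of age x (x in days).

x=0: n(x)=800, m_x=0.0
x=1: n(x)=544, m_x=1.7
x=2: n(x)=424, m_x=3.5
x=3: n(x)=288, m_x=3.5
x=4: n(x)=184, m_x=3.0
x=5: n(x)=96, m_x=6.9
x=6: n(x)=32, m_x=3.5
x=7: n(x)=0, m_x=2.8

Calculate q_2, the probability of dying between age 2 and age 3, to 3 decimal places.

lx = nx/n0 = nx/800: 1, 0.68, 0.53, 0.36, 0.23, 0.12, 0.04, 0
q_2 = (l_2 − l_3) / l_2 = (0.53 − 0.36) / 0.53
     = 0.17 / 0.53 = 0.320755… → 0.321

0.321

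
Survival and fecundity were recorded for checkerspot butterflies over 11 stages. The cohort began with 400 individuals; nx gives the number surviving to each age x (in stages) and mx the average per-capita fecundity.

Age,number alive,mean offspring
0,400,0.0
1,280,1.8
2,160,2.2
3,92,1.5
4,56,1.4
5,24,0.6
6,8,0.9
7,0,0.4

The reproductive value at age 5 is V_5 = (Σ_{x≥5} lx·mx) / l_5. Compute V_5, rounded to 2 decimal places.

0.90

lx = nx/n0 = nx/400: 1, 0.7, 0.4, 0.23, 0.14, 0.06, 0.02, 0
lx·mx for x ≥ 5: 0.036, 0.018, 0 → sum = 0.054
V_5 = 0.054 / l_5 = 0.054 / 0.06 = 0.9 → 0.90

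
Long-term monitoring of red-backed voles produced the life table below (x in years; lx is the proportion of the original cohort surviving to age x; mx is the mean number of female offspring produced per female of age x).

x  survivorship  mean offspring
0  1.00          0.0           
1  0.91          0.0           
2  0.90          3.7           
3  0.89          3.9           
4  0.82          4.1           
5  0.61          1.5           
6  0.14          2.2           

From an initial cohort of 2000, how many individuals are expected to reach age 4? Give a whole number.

1640

Expected survivors = N0 · l_4 = 2000 × 0.82 = 1640 → 1640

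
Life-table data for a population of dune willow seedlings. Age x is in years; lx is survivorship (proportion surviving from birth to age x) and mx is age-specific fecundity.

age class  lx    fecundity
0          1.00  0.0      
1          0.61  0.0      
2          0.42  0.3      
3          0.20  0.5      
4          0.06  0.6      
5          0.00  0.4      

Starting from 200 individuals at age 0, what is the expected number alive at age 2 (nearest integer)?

84

Expected survivors = N0 · l_2 = 200 × 0.42 = 84 → 84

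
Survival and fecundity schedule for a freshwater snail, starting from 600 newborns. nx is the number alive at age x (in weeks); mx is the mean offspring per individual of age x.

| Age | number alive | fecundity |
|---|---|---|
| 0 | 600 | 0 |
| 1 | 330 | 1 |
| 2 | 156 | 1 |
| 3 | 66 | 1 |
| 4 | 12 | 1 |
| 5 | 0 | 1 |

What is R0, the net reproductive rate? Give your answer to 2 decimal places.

lx = nx/n0 = nx/600: 1, 0.55, 0.26, 0.11, 0.02, 0
lx·mx by age: 0, 0.55, 0.26, 0.11, 0.02, 0
R0 = Σ lx·mx = 0.94 → 0.94

0.94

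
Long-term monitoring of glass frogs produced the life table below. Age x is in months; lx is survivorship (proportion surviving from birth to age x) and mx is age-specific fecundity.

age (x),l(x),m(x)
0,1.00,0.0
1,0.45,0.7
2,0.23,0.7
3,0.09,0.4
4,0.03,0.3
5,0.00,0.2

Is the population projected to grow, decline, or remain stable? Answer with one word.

R0 = Σ lx·mx = 0 + 0.315 + 0.161 + 0.036 + 0.009 + 0 = 0.521
R0 < 1, so the population is declining.

declining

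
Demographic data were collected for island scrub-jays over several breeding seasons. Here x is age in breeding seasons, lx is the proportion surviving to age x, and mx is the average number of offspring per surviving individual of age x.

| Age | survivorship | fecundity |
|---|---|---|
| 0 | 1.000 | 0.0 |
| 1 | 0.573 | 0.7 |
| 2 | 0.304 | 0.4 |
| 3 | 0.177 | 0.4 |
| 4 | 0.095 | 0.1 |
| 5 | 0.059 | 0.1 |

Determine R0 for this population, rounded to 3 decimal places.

0.609

lx·mx by age: 0, 0.4011, 0.1216, 0.0708, 0.0095, 0.0059
R0 = Σ lx·mx = 0.6089 → 0.609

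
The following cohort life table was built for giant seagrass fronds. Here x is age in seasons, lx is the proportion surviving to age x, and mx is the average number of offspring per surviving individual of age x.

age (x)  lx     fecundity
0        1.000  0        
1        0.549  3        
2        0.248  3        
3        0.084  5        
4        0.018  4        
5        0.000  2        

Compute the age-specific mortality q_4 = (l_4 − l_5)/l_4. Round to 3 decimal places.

q_4 = (l_4 − l_5) / l_4 = (0.018 − 0) / 0.018
     = 0.018 / 0.018 = 1 → 1.000

1.000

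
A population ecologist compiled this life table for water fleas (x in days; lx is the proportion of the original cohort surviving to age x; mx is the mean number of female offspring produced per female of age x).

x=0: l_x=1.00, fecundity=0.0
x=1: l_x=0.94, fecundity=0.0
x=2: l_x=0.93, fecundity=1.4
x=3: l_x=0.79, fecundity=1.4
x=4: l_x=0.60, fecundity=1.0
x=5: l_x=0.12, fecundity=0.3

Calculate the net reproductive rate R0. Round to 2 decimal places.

3.04

lx·mx by age: 0, 0, 1.302, 1.106, 0.6, 0.036
R0 = Σ lx·mx = 3.044 → 3.04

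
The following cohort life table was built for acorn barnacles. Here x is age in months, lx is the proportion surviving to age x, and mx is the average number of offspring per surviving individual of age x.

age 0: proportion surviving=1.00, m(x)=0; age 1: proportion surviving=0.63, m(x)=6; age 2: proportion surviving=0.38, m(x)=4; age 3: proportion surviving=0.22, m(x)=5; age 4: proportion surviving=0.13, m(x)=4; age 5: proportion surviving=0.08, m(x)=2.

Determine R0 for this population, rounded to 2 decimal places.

lx·mx by age: 0, 3.78, 1.52, 1.1, 0.52, 0.16
R0 = Σ lx·mx = 7.08 → 7.08

7.08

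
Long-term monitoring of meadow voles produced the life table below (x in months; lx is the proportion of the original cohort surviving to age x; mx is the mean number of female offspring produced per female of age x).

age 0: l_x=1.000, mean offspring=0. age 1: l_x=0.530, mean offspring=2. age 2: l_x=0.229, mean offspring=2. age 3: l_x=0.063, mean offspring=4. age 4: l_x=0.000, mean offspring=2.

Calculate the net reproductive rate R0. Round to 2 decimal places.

lx·mx by age: 0, 1.06, 0.458, 0.252, 0
R0 = Σ lx·mx = 1.77 → 1.77

1.77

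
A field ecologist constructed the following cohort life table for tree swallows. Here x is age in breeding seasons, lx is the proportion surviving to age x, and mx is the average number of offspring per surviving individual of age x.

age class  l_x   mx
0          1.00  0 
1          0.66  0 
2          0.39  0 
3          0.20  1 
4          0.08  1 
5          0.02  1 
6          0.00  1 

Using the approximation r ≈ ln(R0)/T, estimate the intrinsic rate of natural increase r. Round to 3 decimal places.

R0 = Σ lx·mx = 0 + 0 + 0 + 0.2 + 0.08 + 0.02 + 0 = 0.3
Σ x·lx·mx = 1.02; T = 1.02/0.3 = 3.4
r ≈ ln(R0)/T = ln(0.3)/3.4 = -0.35411… → -0.354

-0.354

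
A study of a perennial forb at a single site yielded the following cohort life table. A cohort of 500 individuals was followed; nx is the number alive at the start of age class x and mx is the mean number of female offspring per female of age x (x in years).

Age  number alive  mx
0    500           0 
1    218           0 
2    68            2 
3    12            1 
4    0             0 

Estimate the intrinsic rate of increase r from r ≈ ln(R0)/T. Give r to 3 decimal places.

lx = nx/n0 = nx/500: 1, 0.436, 0.136, 0.024, 0
R0 = Σ lx·mx = 0 + 0 + 0.272 + 0.024 + 0 = 0.296
Σ x·lx·mx = 0.616; T = 0.616/0.296 = 2.08108…
r ≈ ln(R0)/T = ln(0.296)/2.08108… = -0.58498… → -0.585

-0.585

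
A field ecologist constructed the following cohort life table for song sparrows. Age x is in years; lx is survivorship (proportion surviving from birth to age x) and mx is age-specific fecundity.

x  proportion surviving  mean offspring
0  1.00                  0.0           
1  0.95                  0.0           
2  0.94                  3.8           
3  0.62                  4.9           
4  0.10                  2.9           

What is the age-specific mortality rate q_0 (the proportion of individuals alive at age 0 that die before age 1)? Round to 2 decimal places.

0.05

q_0 = (l_0 − l_1) / l_0 = (1 − 0.95) / 1
     = 0.05 / 1 = 0.05 → 0.05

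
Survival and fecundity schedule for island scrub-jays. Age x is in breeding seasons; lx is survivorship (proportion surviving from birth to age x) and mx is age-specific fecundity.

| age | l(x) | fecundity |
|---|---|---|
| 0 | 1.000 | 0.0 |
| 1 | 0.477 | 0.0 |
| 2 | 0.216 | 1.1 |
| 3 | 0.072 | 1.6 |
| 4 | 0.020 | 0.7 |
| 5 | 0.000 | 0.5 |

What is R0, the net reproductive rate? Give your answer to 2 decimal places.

0.37

lx·mx by age: 0, 0, 0.2376, 0.1152, 0.014, 0
R0 = Σ lx·mx = 0.3668 → 0.37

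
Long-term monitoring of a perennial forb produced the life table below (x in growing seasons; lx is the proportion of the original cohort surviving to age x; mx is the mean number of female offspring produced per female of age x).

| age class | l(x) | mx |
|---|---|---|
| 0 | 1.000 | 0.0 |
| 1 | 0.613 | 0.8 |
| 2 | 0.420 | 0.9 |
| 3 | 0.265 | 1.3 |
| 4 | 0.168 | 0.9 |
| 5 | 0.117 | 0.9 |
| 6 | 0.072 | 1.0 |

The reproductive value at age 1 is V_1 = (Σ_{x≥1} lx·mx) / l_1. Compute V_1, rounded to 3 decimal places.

2.515

lx·mx for x ≥ 1: 0.4904, 0.378, 0.3445, 0.1512, 0.1053, 0.072 → sum = 1.5414
V_1 = 1.5414 / l_1 = 1.5414 / 0.613 = 2.514519… → 2.515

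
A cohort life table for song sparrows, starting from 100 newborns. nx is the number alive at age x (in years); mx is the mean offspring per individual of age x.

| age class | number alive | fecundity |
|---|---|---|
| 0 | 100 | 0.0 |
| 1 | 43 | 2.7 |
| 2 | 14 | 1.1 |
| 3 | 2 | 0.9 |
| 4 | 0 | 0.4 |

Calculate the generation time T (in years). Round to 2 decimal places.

lx = nx/n0 = nx/100: 1, 0.43, 0.14, 0.02, 0
lx·mx: 0, 1.161, 0.154, 0.018, 0 → R0 = 1.333
x·lx·mx: 0, 1.161, 0.308, 0.054, 0 → Σ = 1.523
T = 1.523 / 1.333 = 1.142536… → 1.14

1.14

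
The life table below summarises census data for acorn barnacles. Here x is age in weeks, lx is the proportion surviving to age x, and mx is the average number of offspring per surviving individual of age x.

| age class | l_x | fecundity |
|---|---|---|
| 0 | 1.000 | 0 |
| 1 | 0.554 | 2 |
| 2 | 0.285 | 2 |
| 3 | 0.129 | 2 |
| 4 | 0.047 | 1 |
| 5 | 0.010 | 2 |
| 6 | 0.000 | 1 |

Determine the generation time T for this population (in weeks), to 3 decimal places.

1.653

lx·mx: 0, 1.108, 0.57, 0.258, 0.047, 0.02, 0 → R0 = 2.003
x·lx·mx: 0, 1.108, 1.14, 0.774, 0.188, 0.1, 0 → Σ = 3.31
T = 3.31 / 2.003 = 1.652521… → 1.653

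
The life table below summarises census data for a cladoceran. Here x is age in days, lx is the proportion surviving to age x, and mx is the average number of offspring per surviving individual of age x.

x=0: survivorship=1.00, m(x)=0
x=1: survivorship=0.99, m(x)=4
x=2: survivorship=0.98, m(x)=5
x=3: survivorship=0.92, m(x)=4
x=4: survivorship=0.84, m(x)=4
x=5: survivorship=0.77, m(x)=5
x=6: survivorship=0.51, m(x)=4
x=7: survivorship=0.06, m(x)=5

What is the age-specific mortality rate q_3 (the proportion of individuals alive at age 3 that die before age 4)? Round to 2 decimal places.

q_3 = (l_3 − l_4) / l_3 = (0.92 − 0.84) / 0.92
     = 0.08 / 0.92 = 0.086957… → 0.09

0.09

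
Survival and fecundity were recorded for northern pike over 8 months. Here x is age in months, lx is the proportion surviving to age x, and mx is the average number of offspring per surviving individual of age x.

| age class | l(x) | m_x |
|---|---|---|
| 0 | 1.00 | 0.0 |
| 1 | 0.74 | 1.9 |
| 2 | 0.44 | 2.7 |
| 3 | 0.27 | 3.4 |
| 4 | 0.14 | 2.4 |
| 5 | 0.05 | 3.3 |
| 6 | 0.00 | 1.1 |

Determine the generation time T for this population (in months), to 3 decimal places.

2.169

lx·mx: 0, 1.406, 1.188, 0.918, 0.336, 0.165, 0 → R0 = 4.013
x·lx·mx: 0, 1.406, 2.376, 2.754, 1.344, 0.825, 0 → Σ = 8.705
T = 8.705 / 4.013 = 2.1692… → 2.169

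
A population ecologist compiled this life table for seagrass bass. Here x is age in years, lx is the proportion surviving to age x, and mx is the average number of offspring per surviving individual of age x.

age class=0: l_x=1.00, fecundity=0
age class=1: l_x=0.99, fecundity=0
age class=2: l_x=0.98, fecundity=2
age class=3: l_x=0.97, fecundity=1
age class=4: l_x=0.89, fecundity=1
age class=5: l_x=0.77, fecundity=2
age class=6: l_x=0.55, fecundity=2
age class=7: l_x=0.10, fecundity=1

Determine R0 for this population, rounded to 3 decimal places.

lx·mx by age: 0, 0, 1.96, 0.97, 0.89, 1.54, 1.1, 0.1
R0 = Σ lx·mx = 6.56 → 6.560

6.560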